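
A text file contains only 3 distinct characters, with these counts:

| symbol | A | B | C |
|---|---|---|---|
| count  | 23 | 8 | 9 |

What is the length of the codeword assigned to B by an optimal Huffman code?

2

Repeatedly merge the two smallest:
combine B(8), C(9) → 17
combine 17, A(23) → 40
B's leaf is at depth 2, giving a 2-bit codeword.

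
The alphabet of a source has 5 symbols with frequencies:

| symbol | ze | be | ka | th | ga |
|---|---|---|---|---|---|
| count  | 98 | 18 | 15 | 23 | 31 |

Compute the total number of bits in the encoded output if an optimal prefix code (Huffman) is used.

359

Build the Huffman tree bottom-up:
merge ka(15) and be(18): 33
merge th(23) and ga(31): 54
merge 33 and 54: 87
merge 87 and ze(98): 185
The encoded length is the sum of every internal node's weight: 33 + 54 + 87 + 185 = 359 bits.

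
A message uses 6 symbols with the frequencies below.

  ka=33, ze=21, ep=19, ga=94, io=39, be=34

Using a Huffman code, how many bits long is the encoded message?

Build the Huffman tree bottom-up:
ep(19) + ze(21) → 40
ka(33) + be(34) → 67
io(39) + 40 → 79
67 + 79 → 146
ga(94) + 146 → 240
The encoded length is the sum of every internal node's weight: 40 + 67 + 79 + 146 + 240 = 572 bits.

572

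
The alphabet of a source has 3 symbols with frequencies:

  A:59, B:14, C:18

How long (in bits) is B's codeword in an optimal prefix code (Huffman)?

Huffman merges, smallest pair first:
combine B(14), C(18) → 32
combine 32, A(59) → 91
B's leaf is at depth 2, giving a 2-bit codeword.

2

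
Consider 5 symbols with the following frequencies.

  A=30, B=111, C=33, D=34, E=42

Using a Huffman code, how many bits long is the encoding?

Merge the two smallest weights repeatedly:
A(30) + C(33) → 63
D(34) + E(42) → 76
63 + 76 → 139
B(111) + 139 → 250
Total encoded bits = sum of merged weights = 63 + 76 + 139 + 250 = 528.

528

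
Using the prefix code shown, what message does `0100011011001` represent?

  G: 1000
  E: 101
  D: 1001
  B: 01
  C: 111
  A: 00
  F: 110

BABED

Read left to right; each codeword is recognised as soon as it completes (prefix code):
  01→B | 00→A | 01→B | 101→E | 1001→D
Decoded message: BABED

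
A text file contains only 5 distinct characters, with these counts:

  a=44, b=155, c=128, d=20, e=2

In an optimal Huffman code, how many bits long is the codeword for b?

Repeatedly merge the two smallest:
combine e(2), d(20) → 22
combine 22, a(44) → 66
combine 66, c(128) → 194
combine b(155), 194 → 349
b is a child of the root — depth 1, so its codeword is a single bit.

1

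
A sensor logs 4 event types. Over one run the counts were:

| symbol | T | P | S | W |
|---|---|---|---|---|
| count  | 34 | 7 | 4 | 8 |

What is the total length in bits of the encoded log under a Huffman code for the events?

83

Merge the two smallest weights repeatedly:
merge S(4) and P(7): 11
merge W(8) and 11: 19
merge 19 and T(34): 53
Total encoded bits = sum of merged weights = 11 + 19 + 53 = 83.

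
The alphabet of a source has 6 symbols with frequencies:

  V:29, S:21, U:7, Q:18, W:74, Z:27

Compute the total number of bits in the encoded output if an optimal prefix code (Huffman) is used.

Build the Huffman tree bottom-up:
U(7) + Q(18) → 25
S(21) + 25 → 46
Z(27) + V(29) → 56
46 + 56 → 102
W(74) + 102 → 176
The encoded length is the sum of every internal node's weight: 25 + 46 + 56 + 102 + 176 = 405 bits.

405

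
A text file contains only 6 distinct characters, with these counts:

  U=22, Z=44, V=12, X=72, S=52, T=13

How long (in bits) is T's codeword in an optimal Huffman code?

Build the tree from the bottom:
combine V(12), T(13) → 25
combine U(22), 25 → 47
combine Z(44), 47 → 91
combine S(52), X(72) → 124
combine 91, 124 → 215
T's leaf is at depth 4, giving a 4-bit codeword.

4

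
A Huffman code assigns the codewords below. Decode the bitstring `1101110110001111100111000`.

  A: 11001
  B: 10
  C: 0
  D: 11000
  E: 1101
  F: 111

Read left to right; each codeword is recognised as soon as it completes (prefix code):
  1101→E | 1101→E | 10→B | 0→C | 0→C | 111→F | 11001→A | 11000→D
Decoded message: EEBCCFAD

EEBCCFAD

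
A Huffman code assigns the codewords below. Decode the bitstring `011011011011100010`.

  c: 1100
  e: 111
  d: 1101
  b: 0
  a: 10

bdadcba

Read left to right; each codeword is recognised as soon as it completes (prefix code):
  0→b | 1101→d | 10→a | 1101→d | 1100→c | 0→b | 10→a
Decoded message: bdadcba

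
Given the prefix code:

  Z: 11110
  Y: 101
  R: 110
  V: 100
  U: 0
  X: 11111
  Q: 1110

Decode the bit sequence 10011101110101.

Read left to right; each codeword is recognised as soon as it completes (prefix code):
  100→V | 1110→Q | 1110→Q | 101→Y
Decoded message: VQQY

VQQY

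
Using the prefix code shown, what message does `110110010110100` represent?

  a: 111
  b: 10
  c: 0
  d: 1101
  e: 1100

dbcbdcc

Read left to right; each codeword is recognised as soon as it completes (prefix code):
  1101→d | 10→b | 0→c | 10→b | 1101→d | 0→c | 0→c
Decoded message: dbcbdcc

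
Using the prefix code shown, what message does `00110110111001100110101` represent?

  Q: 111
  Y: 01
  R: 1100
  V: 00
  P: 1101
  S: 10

Read left to right; each codeword is recognised as soon as it completes (prefix code):
  00→V | 1101→P | 10→S | 111→Q | 00→V | 1100→R | 1101→P | 01→Y
Decoded message: VPSQVRPY

VPSQVRPY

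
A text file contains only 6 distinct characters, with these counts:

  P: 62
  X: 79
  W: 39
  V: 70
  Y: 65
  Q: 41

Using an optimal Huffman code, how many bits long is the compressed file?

Merge the two smallest weights repeatedly:
merge W(39) and Q(41): 80
merge P(62) and Y(65): 127
merge V(70) and X(79): 149
merge 80 and 127: 207
merge 149 and 207: 356
Total encoded bits = sum of merged weights = 80 + 127 + 149 + 207 + 356 = 919.

919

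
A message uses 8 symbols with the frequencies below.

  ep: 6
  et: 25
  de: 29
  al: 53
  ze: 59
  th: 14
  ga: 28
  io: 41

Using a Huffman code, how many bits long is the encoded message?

Merge the two smallest weights repeatedly:
merge ep(6) and th(14): 20
merge 20 and et(25): 45
merge ga(28) and de(29): 57
merge io(41) and 45: 86
merge al(53) and 57: 110
merge ze(59) and 86: 145
merge 110 and 145: 255
Each symbol's bit-cost is frequency × depth; summing gives 718 bits (equivalently 20 + 45 + 57 + 86 + 110 + 145 + 255).

718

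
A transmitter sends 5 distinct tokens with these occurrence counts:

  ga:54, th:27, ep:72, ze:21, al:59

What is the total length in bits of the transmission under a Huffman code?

Build the Huffman tree bottom-up:
ze(21) + th(27) → 48
48 + ga(54) → 102
al(59) + ep(72) → 131
102 + 131 → 233
Each symbol's bit-cost is frequency × depth; summing gives 514 bits (equivalently 48 + 102 + 131 + 233).

514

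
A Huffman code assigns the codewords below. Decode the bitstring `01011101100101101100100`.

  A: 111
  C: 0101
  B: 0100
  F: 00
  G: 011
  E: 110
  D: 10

Read left to right; each codeword is recognised as soon as it completes (prefix code):
  0101→C | 110→E | 110→E | 0101→C | 10→D | 110→E | 0100→B
Decoded message: CEECDEB

CEECDEB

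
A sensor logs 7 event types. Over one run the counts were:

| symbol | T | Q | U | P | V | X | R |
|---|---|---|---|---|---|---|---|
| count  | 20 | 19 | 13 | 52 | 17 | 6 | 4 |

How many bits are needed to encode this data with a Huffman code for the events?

322

Greedily combine the two least-frequent nodes:
merge R(4) and X(6): 10
merge 10 and U(13): 23
merge V(17) and Q(19): 36
merge T(20) and 23: 43
merge 36 and 43: 79
merge P(52) and 79: 131
Total encoded bits = sum of merged weights = 10 + 23 + 36 + 43 + 79 + 131 = 322.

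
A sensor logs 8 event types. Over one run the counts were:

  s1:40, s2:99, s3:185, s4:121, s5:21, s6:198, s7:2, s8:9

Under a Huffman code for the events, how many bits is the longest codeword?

6

Merge the two lowest-weight nodes at each step:
combine s7(2), s8(9) → 11
combine 11, s5(21) → 32
combine 32, s1(40) → 72
combine 72, s2(99) → 171
combine s4(121), 171 → 292
combine s3(185), s6(198) → 383
combine 292, 383 → 675
The rarest symbols sit at the bottom; the longest codeword is 6 bits.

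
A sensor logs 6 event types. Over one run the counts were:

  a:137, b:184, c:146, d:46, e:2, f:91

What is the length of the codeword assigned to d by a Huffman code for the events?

Huffman merges, smallest pair first:
merge e(2) and d(46): 48
merge 48 and f(91): 139
merge a(137) and 139: 276
merge c(146) and b(184): 330
merge 276 and 330: 606
d's leaf is at depth 4, giving a 4-bit codeword.

4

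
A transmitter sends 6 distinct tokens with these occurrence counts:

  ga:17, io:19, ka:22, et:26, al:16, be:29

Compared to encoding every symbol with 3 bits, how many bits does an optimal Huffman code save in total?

55

Fixed-length: 3 bits × 129 symbols = 387 bits.
Huffman merges:
merge al(16) and ga(17): 33
merge io(19) and ka(22): 41
merge et(26) and be(29): 55
merge 33 and 41: 74
merge 55 and 74: 129
Huffman total = 33 + 41 + 55 + 74 + 129 = 332 bits.
Saving = 387 − 332 = 55 bits.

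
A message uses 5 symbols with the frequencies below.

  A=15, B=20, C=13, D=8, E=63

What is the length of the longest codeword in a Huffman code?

3

Merge the two lowest-weight nodes at each step:
merge D(8) and C(13): 21
merge A(15) and B(20): 35
merge 21 and 35: 56
merge 56 and E(63): 119
Maximum depth reached is 3.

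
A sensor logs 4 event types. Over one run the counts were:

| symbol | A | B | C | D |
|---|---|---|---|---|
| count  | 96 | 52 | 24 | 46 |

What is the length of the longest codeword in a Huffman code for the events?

3

Merge the two lowest-weight nodes at each step:
C(24) + D(46) → 70
B(52) + 70 → 122
A(96) + 122 → 218
The first pair merged (C, D) ends up deepest, at depth 3.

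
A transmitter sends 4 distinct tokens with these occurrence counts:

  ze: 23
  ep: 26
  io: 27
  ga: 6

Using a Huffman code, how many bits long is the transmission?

164

Greedily combine the two least-frequent nodes:
merge ga(6) and ze(23): 29
merge ep(26) and io(27): 53
merge 29 and 53: 82
Total encoded bits = sum of merged weights = 29 + 53 + 82 = 164.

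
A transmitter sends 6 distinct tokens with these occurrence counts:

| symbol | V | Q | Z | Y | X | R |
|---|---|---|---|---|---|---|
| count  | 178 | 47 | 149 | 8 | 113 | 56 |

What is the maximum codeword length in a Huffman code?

4

Merge the two lowest-weight nodes at each step:
Y(8) + Q(47) → 55
55 + R(56) → 111
111 + X(113) → 224
Z(149) + V(178) → 327
224 + 327 → 551
Maximum depth reached is 4.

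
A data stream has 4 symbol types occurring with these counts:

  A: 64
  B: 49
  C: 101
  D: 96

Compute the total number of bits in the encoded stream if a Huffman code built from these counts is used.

Merge the two smallest weights repeatedly:
B(49) + A(64) → 113
D(96) + C(101) → 197
113 + 197 → 310
The encoded length is the sum of every internal node's weight: 113 + 197 + 310 = 620 bits.

620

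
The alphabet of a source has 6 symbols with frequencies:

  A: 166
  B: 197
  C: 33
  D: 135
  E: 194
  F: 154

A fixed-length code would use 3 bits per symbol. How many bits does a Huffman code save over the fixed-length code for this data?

Fixed-length: 3 bits × 879 symbols = 2637 bits.
Huffman merges:
C(33) + D(135) → 168
F(154) + A(166) → 320
168 + E(194) → 362
B(197) + 320 → 517
362 + 517 → 879
Huffman total = 168 + 320 + 362 + 517 + 879 = 2246 bits.
Saving = 2637 − 2246 = 391 bits.

391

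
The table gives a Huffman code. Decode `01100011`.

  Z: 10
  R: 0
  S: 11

RSRRRS

Read left to right; each codeword is recognised as soon as it completes (prefix code):
  0→R | 11→S | 0→R | 0→R | 0→R | 11→S
Decoded message: RSRRRS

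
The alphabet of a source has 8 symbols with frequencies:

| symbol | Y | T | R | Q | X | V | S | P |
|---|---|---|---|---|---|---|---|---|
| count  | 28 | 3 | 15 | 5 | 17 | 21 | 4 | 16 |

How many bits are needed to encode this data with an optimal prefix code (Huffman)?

297

Greedily combine the two least-frequent nodes:
combine T(3), S(4) → 7
combine Q(5), 7 → 12
combine 12, R(15) → 27
combine P(16), X(17) → 33
combine V(21), 27 → 48
combine Y(28), 33 → 61
combine 48, 61 → 109
Total encoded bits = sum of merged weights = 7 + 12 + 27 + 33 + 48 + 61 + 109 = 297.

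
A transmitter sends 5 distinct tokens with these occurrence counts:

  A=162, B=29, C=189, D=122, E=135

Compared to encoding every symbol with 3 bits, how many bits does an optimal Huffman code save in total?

Fixed-length: 3 bits × 637 symbols = 1911 bits.
Huffman merges:
B(29) + D(122) → 151
E(135) + 151 → 286
A(162) + C(189) → 351
286 + 351 → 637
Huffman total = 151 + 286 + 351 + 637 = 1425 bits.
Saving = 1911 − 1425 = 486 bits.

486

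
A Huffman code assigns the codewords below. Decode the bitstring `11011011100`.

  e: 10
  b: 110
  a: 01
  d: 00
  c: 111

bbcd

Read left to right; each codeword is recognised as soon as it completes (prefix code):
  110→b | 110→b | 111→c | 00→d
Decoded message: bbcd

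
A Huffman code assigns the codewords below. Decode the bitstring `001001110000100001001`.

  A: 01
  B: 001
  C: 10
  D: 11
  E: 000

BBDEAEAB

Read left to right; each codeword is recognised as soon as it completes (prefix code):
  001→B | 001→B | 11→D | 000→E | 01→A | 000→E | 01→A | 001→B
Decoded message: BBDEAEAB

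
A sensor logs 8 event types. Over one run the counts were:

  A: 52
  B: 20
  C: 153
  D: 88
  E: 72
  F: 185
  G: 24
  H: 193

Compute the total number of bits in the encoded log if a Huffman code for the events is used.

2123

Build the Huffman tree bottom-up:
combine B(20), G(24) → 44
combine 44, A(52) → 96
combine E(72), D(88) → 160
combine 96, C(153) → 249
combine 160, F(185) → 345
combine H(193), 249 → 442
combine 345, 442 → 787
Each symbol's bit-cost is frequency × depth; summing gives 2123 bits (equivalently 44 + 96 + 160 + 249 + 345 + 442 + 787).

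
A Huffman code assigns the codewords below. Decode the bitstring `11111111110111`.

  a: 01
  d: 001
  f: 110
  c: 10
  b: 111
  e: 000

Read left to right; each codeword is recognised as soon as it completes (prefix code):
  111→b | 111→b | 111→b | 10→c | 111→b
Decoded message: bbbcb

bbbcb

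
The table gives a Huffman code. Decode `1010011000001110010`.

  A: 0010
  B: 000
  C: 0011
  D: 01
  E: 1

Read left to right; each codeword is recognised as soon as it completes (prefix code):
  1→E | 01→D | 0011→C | 000→B | 0011→C | 1→E | 0010→A
Decoded message: EDCBCEA

EDCBCEA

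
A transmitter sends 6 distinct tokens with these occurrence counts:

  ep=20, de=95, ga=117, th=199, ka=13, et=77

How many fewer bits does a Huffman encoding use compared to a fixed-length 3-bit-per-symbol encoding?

Fixed-length: 3 bits × 521 symbols = 1563 bits.
Huffman merges:
ka(13) + ep(20) → 33
33 + et(77) → 110
de(95) + 110 → 205
ga(117) + th(199) → 316
205 + 316 → 521
Huffman total = 33 + 110 + 205 + 316 + 521 = 1185 bits.
Saving = 1563 − 1185 = 378 bits.

378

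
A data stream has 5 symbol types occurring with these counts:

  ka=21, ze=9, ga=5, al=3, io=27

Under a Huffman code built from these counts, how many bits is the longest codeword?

Merge the two lowest-weight nodes at each step:
merge al(3) and ga(5): 8
merge 8 and ze(9): 17
merge 17 and ka(21): 38
merge io(27) and 38: 65
The first pair merged (al, ga) ends up deepest, at depth 4.

4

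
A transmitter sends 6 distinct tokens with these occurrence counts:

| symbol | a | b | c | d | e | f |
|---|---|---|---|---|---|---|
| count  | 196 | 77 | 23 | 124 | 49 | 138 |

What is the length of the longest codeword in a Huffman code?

Merge the two lowest-weight nodes at each step:
c(23) + e(49) → 72
72 + b(77) → 149
d(124) + f(138) → 262
149 + a(196) → 345
262 + 345 → 607
The rarest symbols sit at the bottom; the longest codeword is 4 bits.

4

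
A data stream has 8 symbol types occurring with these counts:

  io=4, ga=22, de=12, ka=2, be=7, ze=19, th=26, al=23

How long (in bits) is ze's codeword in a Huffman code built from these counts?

3

Build the tree from the bottom:
combine ka(2), io(4) → 6
combine 6, be(7) → 13
combine de(12), 13 → 25
combine ze(19), ga(22) → 41
combine al(23), 25 → 48
combine th(26), 41 → 67
combine 48, 67 → 115
The subtree containing ze is merged 3 times, so code length = 3.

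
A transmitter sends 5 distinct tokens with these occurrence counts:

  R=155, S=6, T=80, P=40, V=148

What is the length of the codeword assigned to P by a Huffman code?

Repeatedly merge the two smallest:
S(6) + P(40) → 46
46 + T(80) → 126
126 + V(148) → 274
R(155) + 274 → 429
P's leaf is at depth 4, giving a 4-bit codeword.

4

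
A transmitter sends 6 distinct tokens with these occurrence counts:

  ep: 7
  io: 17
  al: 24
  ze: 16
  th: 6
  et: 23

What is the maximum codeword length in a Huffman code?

Merge the two lowest-weight nodes at each step:
merge th(6) and ep(7): 13
merge 13 and ze(16): 29
merge io(17) and et(23): 40
merge al(24) and 29: 53
merge 40 and 53: 93
The first pair merged (th, ep) ends up deepest, at depth 4.

4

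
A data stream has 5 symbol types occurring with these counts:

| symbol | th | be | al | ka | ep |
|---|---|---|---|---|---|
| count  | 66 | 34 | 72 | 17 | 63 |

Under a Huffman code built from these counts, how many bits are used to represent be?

3

Repeatedly merge the two smallest:
combine ka(17), be(34) → 51
combine 51, ep(63) → 114
combine th(66), al(72) → 138
combine 114, 138 → 252
The subtree containing be is merged 3 times, so code length = 3.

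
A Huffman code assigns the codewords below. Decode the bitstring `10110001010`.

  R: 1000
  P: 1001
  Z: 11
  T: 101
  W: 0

Read left to right; each codeword is recognised as soon as it completes (prefix code):
  101→T | 1000→R | 101→T | 0→W
Decoded message: TRTW

TRTW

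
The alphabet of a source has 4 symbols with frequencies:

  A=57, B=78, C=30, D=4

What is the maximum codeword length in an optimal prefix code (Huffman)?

3

Merge the two lowest-weight nodes at each step:
merge D(4) and C(30): 34
merge 34 and A(57): 91
merge B(78) and 91: 169
The rarest symbols sit at the bottom; the longest codeword is 3 bits.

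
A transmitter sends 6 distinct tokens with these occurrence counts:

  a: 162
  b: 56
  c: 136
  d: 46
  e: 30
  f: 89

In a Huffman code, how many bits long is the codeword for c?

Repeatedly merge the two smallest:
merge e(30) and d(46): 76
merge b(56) and 76: 132
merge f(89) and 132: 221
merge c(136) and a(162): 298
merge 221 and 298: 519
The subtree containing c is merged 2 times, so code length = 2.

2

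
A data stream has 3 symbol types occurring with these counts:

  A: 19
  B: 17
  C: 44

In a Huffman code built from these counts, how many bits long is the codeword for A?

Repeatedly merge the two smallest:
merge B(17) and A(19): 36
merge 36 and C(44): 80
The subtree containing A is merged 2 times, so code length = 2.

2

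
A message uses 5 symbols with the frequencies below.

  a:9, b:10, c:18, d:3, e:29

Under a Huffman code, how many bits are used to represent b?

Build the tree from the bottom:
merge d(3) and a(9): 12
merge b(10) and 12: 22
merge c(18) and 22: 40
merge e(29) and 40: 69
b sits 3 levels below the root, so its codeword is 3 bits.

3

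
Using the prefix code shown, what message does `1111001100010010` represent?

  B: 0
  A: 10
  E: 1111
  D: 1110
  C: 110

Read left to right; each codeword is recognised as soon as it completes (prefix code):
  1111→E | 0→B | 0→B | 110→C | 0→B | 0→B | 10→A | 0→B | 10→A
Decoded message: EBBCBBABA

EBBCBBABA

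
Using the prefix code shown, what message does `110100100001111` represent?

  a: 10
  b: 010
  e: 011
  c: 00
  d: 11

Read left to right; each codeword is recognised as soon as it completes (prefix code):
  11→d | 010→b | 010→b | 00→c | 011→e | 11→d
Decoded message: dbbced

dbbced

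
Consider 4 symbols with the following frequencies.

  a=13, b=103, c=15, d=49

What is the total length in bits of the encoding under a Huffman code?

285

Greedily combine the two least-frequent nodes:
a(13) + c(15) → 28
28 + d(49) → 77
77 + b(103) → 180
Total encoded bits = sum of merged weights = 28 + 77 + 180 = 285.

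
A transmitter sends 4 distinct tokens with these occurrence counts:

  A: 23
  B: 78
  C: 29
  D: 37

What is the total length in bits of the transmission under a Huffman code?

Merge the two smallest weights repeatedly:
merge A(23) and C(29): 52
merge D(37) and 52: 89
merge B(78) and 89: 167
Each symbol's bit-cost is frequency × depth; summing gives 308 bits (equivalently 52 + 89 + 167).

308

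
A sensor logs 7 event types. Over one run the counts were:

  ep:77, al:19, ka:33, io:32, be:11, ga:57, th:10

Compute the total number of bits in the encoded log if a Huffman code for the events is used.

Greedily combine the two least-frequent nodes:
merge th(10) and be(11): 21
merge al(19) and 21: 40
merge io(32) and ka(33): 65
merge 40 and ga(57): 97
merge 65 and ep(77): 142
merge 97 and 142: 239
The encoded length is the sum of every internal node's weight: 21 + 40 + 65 + 97 + 142 + 239 = 604 bits.

604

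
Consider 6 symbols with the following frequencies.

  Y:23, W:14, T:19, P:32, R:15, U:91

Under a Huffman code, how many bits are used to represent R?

Repeatedly merge the two smallest:
W(14) + R(15) → 29
T(19) + Y(23) → 42
29 + P(32) → 61
42 + 61 → 103
U(91) + 103 → 194
R's leaf is at depth 4, giving a 4-bit codeword.

4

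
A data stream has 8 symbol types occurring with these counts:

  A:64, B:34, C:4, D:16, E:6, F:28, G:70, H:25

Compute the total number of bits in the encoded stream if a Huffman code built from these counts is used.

Greedily combine the two least-frequent nodes:
combine C(4), E(6) → 10
combine 10, D(16) → 26
combine H(25), 26 → 51
combine F(28), B(34) → 62
combine 51, 62 → 113
combine A(64), G(70) → 134
combine 113, 134 → 247
Total encoded bits = sum of merged weights = 10 + 26 + 51 + 62 + 113 + 134 + 247 = 643.

643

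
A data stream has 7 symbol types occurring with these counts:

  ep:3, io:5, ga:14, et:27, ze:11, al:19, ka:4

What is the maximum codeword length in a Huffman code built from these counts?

Merge the two lowest-weight nodes at each step:
merge ep(3) and ka(4): 7
merge io(5) and 7: 12
merge ze(11) and 12: 23
merge ga(14) and al(19): 33
merge 23 and et(27): 50
merge 33 and 50: 83
Maximum depth reached is 5.

5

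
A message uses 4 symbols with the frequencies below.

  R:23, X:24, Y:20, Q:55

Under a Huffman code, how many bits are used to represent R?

Huffman merges, smallest pair first:
merge Y(20) and R(23): 43
merge X(24) and 43: 67
merge Q(55) and 67: 122
R sits 3 levels below the root, so its codeword is 3 bits.

3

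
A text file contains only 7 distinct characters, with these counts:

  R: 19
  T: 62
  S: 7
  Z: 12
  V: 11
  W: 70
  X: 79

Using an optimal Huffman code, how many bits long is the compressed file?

Merge the two smallest weights repeatedly:
merge S(7) and V(11): 18
merge Z(12) and 18: 30
merge R(19) and 30: 49
merge 49 and T(62): 111
merge W(70) and X(79): 149
merge 111 and 149: 260
The encoded length is the sum of every internal node's weight: 18 + 30 + 49 + 111 + 149 + 260 = 617 bits.

617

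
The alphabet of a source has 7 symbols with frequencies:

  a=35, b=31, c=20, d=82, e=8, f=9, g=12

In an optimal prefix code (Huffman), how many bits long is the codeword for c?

3

Huffman merges, smallest pair first:
merge e(8) and f(9): 17
merge g(12) and 17: 29
merge c(20) and 29: 49
merge b(31) and a(35): 66
merge 49 and 66: 115
merge d(82) and 115: 197
c sits 3 levels below the root, so its codeword is 3 bits.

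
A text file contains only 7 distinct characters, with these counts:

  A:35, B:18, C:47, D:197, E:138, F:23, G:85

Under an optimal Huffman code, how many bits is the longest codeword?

5

Merge the two lowest-weight nodes at each step:
combine B(18), F(23) → 41
combine A(35), 41 → 76
combine C(47), 76 → 123
combine G(85), 123 → 208
combine E(138), D(197) → 335
combine 208, 335 → 543
The rarest symbols sit at the bottom; the longest codeword is 5 bits.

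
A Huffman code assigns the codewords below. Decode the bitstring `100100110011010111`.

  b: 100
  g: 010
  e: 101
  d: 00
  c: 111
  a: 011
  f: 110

Read left to right; each codeword is recognised as soon as it completes (prefix code):
  100→b | 100→b | 110→f | 011→a | 010→g | 111→c
Decoded message: bbfagc

bbfagc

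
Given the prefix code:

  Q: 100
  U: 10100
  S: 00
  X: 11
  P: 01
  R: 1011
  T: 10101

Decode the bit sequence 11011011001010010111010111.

Read left to right; each codeword is recognised as soon as it completes (prefix code):
  11→X | 01→P | 1011→R | 00→S | 10100→U | 1011→R | 10101→T | 11→X
Decoded message: XPRSURTX

XPRSURTX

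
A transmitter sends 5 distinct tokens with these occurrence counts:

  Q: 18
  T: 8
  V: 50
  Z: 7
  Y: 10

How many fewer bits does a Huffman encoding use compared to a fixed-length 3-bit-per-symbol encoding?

103

Fixed-length: 3 bits × 93 symbols = 279 bits.
Huffman merges:
merge Z(7) and T(8): 15
merge Y(10) and 15: 25
merge Q(18) and 25: 43
merge 43 and V(50): 93
Huffman total = 15 + 25 + 43 + 93 = 176 bits.
Saving = 279 − 176 = 103 bits.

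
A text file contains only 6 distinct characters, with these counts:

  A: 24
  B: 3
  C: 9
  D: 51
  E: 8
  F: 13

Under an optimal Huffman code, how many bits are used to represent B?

5

Build the tree from the bottom:
B(3) + E(8) → 11
C(9) + 11 → 20
F(13) + 20 → 33
A(24) + 33 → 57
D(51) + 57 → 108
B's leaf is at depth 5, giving a 5-bit codeword.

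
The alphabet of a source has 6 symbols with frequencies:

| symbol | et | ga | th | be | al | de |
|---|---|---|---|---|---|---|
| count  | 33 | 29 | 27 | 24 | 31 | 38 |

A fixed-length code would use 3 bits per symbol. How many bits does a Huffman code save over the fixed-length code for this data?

Fixed-length: 3 bits × 182 symbols = 546 bits.
Huffman merges:
combine be(24), th(27) → 51
combine ga(29), al(31) → 60
combine et(33), de(38) → 71
combine 51, 60 → 111
combine 71, 111 → 182
Huffman total = 51 + 60 + 71 + 111 + 182 = 475 bits.
Saving = 546 − 475 = 71 bits.

71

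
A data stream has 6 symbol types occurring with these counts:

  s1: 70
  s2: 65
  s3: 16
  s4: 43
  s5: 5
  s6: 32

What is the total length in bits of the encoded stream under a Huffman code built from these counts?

Build the Huffman tree bottom-up:
s5(5) + s3(16) → 21
21 + s6(32) → 53
s4(43) + 53 → 96
s2(65) + s1(70) → 135
96 + 135 → 231
The encoded length is the sum of every internal node's weight: 21 + 53 + 96 + 135 + 231 = 536 bits.

536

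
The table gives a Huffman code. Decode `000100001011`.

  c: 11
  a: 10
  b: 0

bbbabbbac

Read left to right; each codeword is recognised as soon as it completes (prefix code):
  0→b | 0→b | 0→b | 10→a | 0→b | 0→b | 0→b | 10→a | 11→c
Decoded message: bbbabbbac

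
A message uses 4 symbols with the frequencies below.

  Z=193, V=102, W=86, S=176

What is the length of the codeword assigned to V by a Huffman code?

3

Build the tree from the bottom:
combine W(86), V(102) → 188
combine S(176), 188 → 364
combine Z(193), 364 → 557
V sits 3 levels below the root, so its codeword is 3 bits.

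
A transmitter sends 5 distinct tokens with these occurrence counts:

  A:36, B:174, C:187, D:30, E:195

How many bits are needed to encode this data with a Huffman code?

1310

Greedily combine the two least-frequent nodes:
merge D(30) and A(36): 66
merge 66 and B(174): 240
merge C(187) and E(195): 382
merge 240 and 382: 622
Total encoded bits = sum of merged weights = 66 + 240 + 382 + 622 = 1310.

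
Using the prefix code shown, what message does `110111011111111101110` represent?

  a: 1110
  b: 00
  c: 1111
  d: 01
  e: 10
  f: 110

faccea

Read left to right; each codeword is recognised as soon as it completes (prefix code):
  110→f | 1110→a | 1111→c | 1111→c | 10→e | 1110→a
Decoded message: faccea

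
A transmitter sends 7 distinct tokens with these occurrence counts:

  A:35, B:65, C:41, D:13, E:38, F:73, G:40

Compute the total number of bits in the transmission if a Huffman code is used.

Build the Huffman tree bottom-up:
merge D(13) and A(35): 48
merge E(38) and G(40): 78
merge C(41) and 48: 89
merge B(65) and F(73): 138
merge 78 and 89: 167
merge 138 and 167: 305
Each symbol's bit-cost is frequency × depth; summing gives 825 bits (equivalently 48 + 78 + 89 + 138 + 167 + 305).

825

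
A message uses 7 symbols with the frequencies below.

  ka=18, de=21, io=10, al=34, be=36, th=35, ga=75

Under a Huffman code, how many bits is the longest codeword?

4

Merge the two lowest-weight nodes at each step:
io(10) + ka(18) → 28
de(21) + 28 → 49
al(34) + th(35) → 69
be(36) + 49 → 85
69 + ga(75) → 144
85 + 144 → 229
The first pair merged (io, ka) ends up deepest, at depth 4.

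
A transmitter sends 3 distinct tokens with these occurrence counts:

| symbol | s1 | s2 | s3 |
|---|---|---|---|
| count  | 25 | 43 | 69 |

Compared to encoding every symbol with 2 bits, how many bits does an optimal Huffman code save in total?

Fixed-length: 2 bits × 137 symbols = 274 bits.
Huffman merges:
merge s1(25) and s2(43): 68
merge 68 and s3(69): 137
Huffman total = 68 + 137 = 205 bits.
Saving = 274 − 205 = 69 bits.

69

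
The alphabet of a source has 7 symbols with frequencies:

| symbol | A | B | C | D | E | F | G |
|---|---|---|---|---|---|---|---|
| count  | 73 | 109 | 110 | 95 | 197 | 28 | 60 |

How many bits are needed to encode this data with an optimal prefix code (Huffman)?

Build the Huffman tree bottom-up:
F(28) + G(60) → 88
A(73) + 88 → 161
D(95) + B(109) → 204
C(110) + 161 → 271
E(197) + 204 → 401
271 + 401 → 672
Each symbol's bit-cost is frequency × depth; summing gives 1797 bits (equivalently 88 + 161 + 204 + 271 + 401 + 672).

1797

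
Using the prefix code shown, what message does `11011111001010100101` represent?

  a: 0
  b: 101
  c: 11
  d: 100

Read left to right; each codeword is recognised as soon as it completes (prefix code):
  11→c | 0→a | 11→c | 11→c | 100→d | 101→b | 0→a | 100→d | 101→b
Decoded message: caccdbadb

caccdbadb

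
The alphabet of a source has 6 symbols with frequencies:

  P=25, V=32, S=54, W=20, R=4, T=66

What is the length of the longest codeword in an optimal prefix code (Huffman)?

Merge the two lowest-weight nodes at each step:
merge R(4) and W(20): 24
merge 24 and P(25): 49
merge V(32) and 49: 81
merge S(54) and T(66): 120
merge 81 and 120: 201
Maximum depth reached is 4.

4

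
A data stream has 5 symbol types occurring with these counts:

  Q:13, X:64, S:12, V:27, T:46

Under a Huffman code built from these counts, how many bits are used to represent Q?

4

Huffman merges, smallest pair first:
merge S(12) and Q(13): 25
merge 25 and V(27): 52
merge T(46) and 52: 98
merge X(64) and 98: 162
The subtree containing Q is merged 4 times, so code length = 4.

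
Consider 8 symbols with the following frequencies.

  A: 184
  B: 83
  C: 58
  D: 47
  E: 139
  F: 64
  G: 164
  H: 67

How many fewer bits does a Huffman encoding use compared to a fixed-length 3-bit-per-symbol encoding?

Fixed-length: 3 bits × 806 symbols = 2418 bits.
Huffman merges:
combine D(47), C(58) → 105
combine F(64), H(67) → 131
combine B(83), 105 → 188
combine 131, E(139) → 270
combine G(164), A(184) → 348
combine 188, 270 → 458
combine 348, 458 → 806
Huffman total = 105 + 131 + 188 + 270 + 348 + 458 + 806 = 2306 bits.
Saving = 2418 − 2306 = 112 bits.

112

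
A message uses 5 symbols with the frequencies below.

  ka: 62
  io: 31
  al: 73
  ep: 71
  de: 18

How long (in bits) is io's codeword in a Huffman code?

3

Build the tree from the bottom:
combine de(18), io(31) → 49
combine 49, ka(62) → 111
combine ep(71), al(73) → 144
combine 111, 144 → 255
io sits 3 levels below the root, so its codeword is 3 bits.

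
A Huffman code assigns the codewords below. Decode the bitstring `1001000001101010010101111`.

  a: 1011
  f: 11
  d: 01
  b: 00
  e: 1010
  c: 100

ccbdeceff

Read left to right; each codeword is recognised as soon as it completes (prefix code):
  100→c | 100→c | 00→b | 01→d | 1010→e | 100→c | 1010→e | 11→f | 11→f
Decoded message: ccbdeceff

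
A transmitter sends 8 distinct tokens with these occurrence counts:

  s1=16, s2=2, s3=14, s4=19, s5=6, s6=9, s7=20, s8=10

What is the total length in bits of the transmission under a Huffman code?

Merge the two smallest weights repeatedly:
s2(2) + s5(6) → 8
8 + s6(9) → 17
s8(10) + s3(14) → 24
s1(16) + 17 → 33
s4(19) + s7(20) → 39
24 + 33 → 57
39 + 57 → 96
Each symbol's bit-cost is frequency × depth; summing gives 274 bits (equivalently 8 + 17 + 24 + 33 + 39 + 57 + 96).

274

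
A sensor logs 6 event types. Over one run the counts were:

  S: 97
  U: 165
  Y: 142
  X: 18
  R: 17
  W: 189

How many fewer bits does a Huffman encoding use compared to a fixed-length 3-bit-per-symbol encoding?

461

Fixed-length: 3 bits × 628 symbols = 1884 bits.
Huffman merges:
R(17) + X(18) → 35
35 + S(97) → 132
132 + Y(142) → 274
U(165) + W(189) → 354
274 + 354 → 628
Huffman total = 35 + 132 + 274 + 354 + 628 = 1423 bits.
Saving = 1884 − 1423 = 461 bits.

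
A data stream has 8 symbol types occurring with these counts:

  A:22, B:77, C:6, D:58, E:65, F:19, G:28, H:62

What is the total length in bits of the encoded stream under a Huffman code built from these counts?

Build the Huffman tree bottom-up:
C(6) + F(19) → 25
A(22) + 25 → 47
G(28) + 47 → 75
D(58) + H(62) → 120
E(65) + 75 → 140
B(77) + 120 → 197
140 + 197 → 337
Each symbol's bit-cost is frequency × depth; summing gives 941 bits (equivalently 25 + 47 + 75 + 120 + 140 + 197 + 337).

941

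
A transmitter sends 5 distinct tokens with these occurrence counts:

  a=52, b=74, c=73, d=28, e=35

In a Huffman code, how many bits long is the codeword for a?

Build the tree from the bottom:
combine d(28), e(35) → 63
combine a(52), 63 → 115
combine c(73), b(74) → 147
combine 115, 147 → 262
a sits 2 levels below the root, so its codeword is 2 bits.

2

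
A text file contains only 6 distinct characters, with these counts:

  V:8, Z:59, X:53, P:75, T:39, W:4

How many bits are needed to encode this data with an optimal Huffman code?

539

Greedily combine the two least-frequent nodes:
W(4) + V(8) → 12
12 + T(39) → 51
51 + X(53) → 104
Z(59) + P(75) → 134
104 + 134 → 238
Each symbol's bit-cost is frequency × depth; summing gives 539 bits (equivalently 12 + 51 + 104 + 134 + 238).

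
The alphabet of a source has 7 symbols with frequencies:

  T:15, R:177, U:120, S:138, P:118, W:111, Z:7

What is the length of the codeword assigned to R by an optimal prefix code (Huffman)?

2

Build the tree from the bottom:
combine Z(7), T(15) → 22
combine 22, W(111) → 133
combine P(118), U(120) → 238
combine 133, S(138) → 271
combine R(177), 238 → 415
combine 271, 415 → 686
R sits 2 levels below the root, so its codeword is 2 bits.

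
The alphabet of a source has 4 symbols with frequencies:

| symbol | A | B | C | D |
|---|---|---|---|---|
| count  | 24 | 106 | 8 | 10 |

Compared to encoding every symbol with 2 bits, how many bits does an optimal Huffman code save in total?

88

Fixed-length: 2 bits × 148 symbols = 296 bits.
Huffman merges:
combine C(8), D(10) → 18
combine 18, A(24) → 42
combine 42, B(106) → 148
Huffman total = 18 + 42 + 148 = 208 bits.
Saving = 296 − 208 = 88 bits.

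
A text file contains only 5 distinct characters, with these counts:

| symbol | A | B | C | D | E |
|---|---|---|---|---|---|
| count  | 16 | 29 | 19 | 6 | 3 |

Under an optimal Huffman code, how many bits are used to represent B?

1

Huffman merges, smallest pair first:
combine E(3), D(6) → 9
combine 9, A(16) → 25
combine C(19), 25 → 44
combine B(29), 44 → 73
B is a child of the root — depth 1, so its codeword is a single bit.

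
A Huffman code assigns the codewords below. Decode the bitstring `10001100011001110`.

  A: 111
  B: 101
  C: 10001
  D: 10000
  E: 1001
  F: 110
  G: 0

Read left to right; each codeword is recognised as soon as it completes (prefix code):
  10001→C | 10001→C | 1001→E | 110→F
Decoded message: CCEF

CCEF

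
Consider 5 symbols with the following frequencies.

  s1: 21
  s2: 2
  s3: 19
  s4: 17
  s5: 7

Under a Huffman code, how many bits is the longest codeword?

Merge the two lowest-weight nodes at each step:
merge s2(2) and s5(7): 9
merge 9 and s4(17): 26
merge s3(19) and s1(21): 40
merge 26 and 40: 66
The rarest symbols sit at the bottom; the longest codeword is 3 bits.

3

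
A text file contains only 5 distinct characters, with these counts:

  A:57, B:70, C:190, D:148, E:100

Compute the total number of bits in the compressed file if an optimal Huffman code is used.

1257

Greedily combine the two least-frequent nodes:
merge A(57) and B(70): 127
merge E(100) and 127: 227
merge D(148) and C(190): 338
merge 227 and 338: 565
Each symbol's bit-cost is frequency × depth; summing gives 1257 bits (equivalently 127 + 227 + 338 + 565).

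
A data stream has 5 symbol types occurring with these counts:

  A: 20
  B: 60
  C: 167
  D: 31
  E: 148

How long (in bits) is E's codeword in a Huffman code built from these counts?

Repeatedly merge the two smallest:
combine A(20), D(31) → 51
combine 51, B(60) → 111
combine 111, E(148) → 259
combine C(167), 259 → 426
E sits 2 levels below the root, so its codeword is 2 bits.

2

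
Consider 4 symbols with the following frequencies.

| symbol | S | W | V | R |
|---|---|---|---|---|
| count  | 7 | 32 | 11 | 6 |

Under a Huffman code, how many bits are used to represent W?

1

Huffman merges, smallest pair first:
combine R(6), S(7) → 13
combine V(11), 13 → 24
combine 24, W(32) → 56
W is merged only at the final step, so code length = 1.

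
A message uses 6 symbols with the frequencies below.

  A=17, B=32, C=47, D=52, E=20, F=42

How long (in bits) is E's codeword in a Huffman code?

Huffman merges, smallest pair first:
merge A(17) and E(20): 37
merge B(32) and 37: 69
merge F(42) and C(47): 89
merge D(52) and 69: 121
merge 89 and 121: 210
E sits 4 levels below the root, so its codeword is 4 bits.

4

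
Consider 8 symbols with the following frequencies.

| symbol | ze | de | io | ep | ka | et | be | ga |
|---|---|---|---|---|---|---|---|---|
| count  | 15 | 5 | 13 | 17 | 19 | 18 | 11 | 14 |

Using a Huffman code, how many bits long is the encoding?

333

Merge the two smallest weights repeatedly:
de(5) + be(11) → 16
io(13) + ga(14) → 27
ze(15) + 16 → 31
ep(17) + et(18) → 35
ka(19) + 27 → 46
31 + 35 → 66
46 + 66 → 112
Total encoded bits = sum of merged weights = 16 + 27 + 31 + 35 + 46 + 66 + 112 = 333.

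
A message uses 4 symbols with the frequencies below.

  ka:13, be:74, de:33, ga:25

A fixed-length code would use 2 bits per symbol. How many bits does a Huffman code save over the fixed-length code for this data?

36

Fixed-length: 2 bits × 145 symbols = 290 bits.
Huffman merges:
combine ka(13), ga(25) → 38
combine de(33), 38 → 71
combine 71, be(74) → 145
Huffman total = 38 + 71 + 145 = 254 bits.
Saving = 290 − 254 = 36 bits.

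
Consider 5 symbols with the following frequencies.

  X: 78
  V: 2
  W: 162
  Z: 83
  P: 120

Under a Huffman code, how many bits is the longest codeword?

Merge the two lowest-weight nodes at each step:
V(2) + X(78) → 80
80 + Z(83) → 163
P(120) + W(162) → 282
163 + 282 → 445
Maximum depth reached is 3.

3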